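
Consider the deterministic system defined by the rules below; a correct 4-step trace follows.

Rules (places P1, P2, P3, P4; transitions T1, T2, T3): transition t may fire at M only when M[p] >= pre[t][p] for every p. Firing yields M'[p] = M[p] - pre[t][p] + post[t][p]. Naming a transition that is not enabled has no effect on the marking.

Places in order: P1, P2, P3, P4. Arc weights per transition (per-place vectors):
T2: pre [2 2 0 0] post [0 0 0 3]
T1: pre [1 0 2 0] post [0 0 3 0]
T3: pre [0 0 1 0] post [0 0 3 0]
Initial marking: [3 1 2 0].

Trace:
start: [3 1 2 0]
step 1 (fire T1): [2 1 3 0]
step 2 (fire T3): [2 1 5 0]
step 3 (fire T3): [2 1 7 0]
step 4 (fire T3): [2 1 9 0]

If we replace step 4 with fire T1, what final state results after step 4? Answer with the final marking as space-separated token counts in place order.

(re-executing from step 4 with the substitution; state before step 4: [2 1 7 0])
step 4 (fire T1): [1 1 8 0]

1 1 8 0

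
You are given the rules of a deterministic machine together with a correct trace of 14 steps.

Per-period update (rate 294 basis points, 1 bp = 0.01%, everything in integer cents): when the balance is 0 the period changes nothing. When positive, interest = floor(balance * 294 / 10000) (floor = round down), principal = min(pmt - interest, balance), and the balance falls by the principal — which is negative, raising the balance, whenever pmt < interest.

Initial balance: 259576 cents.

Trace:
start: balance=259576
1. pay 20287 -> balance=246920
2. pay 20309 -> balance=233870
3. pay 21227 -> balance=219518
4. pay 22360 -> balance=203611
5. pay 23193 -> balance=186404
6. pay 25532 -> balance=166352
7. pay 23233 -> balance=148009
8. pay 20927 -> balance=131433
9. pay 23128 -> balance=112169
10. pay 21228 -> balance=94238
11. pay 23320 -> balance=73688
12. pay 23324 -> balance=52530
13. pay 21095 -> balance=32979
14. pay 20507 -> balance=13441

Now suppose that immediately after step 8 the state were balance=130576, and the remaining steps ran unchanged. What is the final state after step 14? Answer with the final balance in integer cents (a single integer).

state after step 8 := balance=130576
9. pay 23128 -> balance=111286
10. pay 21228 -> balance=93329
11. pay 23320 -> balance=72752
12. pay 23324 -> balance=51566
13. pay 21095 -> balance=31987
14. pay 20507 -> balance=12420

12420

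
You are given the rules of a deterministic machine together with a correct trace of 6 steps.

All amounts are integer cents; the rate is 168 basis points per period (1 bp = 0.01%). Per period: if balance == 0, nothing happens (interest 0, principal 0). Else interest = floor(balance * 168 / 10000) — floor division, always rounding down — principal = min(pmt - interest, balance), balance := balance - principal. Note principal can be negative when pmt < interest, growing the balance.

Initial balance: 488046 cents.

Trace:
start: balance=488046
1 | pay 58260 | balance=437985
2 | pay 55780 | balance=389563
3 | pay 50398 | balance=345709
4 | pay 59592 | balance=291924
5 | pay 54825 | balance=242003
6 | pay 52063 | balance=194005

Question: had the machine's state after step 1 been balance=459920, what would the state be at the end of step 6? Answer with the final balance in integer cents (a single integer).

state after step 1 := balance=459920
2 | pay 55780 | balance=411866
3 | pay 50398 | balance=368387
4 | pay 59592 | balance=314983
5 | pay 54825 | balance=265449
6 | pay 52063 | balance=217845

217845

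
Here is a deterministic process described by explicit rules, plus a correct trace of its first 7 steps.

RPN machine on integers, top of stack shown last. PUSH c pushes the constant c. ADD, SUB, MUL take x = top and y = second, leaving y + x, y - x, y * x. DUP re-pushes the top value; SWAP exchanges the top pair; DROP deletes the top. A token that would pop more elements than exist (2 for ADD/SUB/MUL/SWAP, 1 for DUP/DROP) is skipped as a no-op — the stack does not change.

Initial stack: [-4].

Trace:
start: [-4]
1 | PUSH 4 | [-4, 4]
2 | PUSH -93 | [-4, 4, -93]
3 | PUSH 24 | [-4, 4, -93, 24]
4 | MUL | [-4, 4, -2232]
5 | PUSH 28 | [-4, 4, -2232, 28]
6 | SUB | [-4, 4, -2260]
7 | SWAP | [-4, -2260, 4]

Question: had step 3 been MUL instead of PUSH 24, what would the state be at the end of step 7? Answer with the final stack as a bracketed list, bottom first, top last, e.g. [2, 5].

(re-executing from step 3 with the substitution; state before step 3: [-4, 4, -93])
3 | MUL | [-4, -372]
4 | MUL | [1488]
5 | PUSH 28 | [1488, 28]
6 | SUB | [1460]
7 | SWAP | [1460]

[1460]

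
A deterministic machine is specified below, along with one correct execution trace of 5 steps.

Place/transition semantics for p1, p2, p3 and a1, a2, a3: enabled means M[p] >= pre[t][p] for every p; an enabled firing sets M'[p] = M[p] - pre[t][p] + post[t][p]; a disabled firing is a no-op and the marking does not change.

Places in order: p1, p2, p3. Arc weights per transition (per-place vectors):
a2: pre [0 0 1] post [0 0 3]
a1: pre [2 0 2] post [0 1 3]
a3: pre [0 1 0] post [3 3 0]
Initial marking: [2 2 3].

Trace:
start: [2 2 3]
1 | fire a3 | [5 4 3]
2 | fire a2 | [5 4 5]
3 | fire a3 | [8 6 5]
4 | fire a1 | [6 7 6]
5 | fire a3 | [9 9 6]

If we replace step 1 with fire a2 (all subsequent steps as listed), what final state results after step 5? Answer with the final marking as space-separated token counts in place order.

(re-executing from step 1 with the substitution; state before step 1: [2 2 3])
1 | fire a2 | [2 2 5]
2 | fire a2 | [2 2 7]
3 | fire a3 | [5 4 7]
4 | fire a1 | [3 5 8]
5 | fire a3 | [6 7 8]

6 7 8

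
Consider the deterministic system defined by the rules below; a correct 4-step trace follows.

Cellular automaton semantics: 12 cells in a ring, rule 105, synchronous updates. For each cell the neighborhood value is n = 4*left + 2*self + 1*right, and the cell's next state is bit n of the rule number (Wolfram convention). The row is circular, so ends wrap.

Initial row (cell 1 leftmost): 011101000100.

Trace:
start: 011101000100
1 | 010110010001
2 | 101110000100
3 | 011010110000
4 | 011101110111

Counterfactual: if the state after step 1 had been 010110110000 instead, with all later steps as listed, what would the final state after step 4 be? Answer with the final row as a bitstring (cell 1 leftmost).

state after step 1 := 010110110000
2 | 001111110111
3 | 001000011101
4 | 000011010110

000011010110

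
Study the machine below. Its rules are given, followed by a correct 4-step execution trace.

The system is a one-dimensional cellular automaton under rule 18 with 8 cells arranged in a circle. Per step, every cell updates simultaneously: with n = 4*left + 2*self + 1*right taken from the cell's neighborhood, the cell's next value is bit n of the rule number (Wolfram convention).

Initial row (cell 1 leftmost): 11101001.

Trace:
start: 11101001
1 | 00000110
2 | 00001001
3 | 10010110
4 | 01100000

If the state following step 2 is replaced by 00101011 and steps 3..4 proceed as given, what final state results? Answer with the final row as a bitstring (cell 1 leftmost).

00100001

state after step 2 := 00101011
3 | 11000000
4 | 00100001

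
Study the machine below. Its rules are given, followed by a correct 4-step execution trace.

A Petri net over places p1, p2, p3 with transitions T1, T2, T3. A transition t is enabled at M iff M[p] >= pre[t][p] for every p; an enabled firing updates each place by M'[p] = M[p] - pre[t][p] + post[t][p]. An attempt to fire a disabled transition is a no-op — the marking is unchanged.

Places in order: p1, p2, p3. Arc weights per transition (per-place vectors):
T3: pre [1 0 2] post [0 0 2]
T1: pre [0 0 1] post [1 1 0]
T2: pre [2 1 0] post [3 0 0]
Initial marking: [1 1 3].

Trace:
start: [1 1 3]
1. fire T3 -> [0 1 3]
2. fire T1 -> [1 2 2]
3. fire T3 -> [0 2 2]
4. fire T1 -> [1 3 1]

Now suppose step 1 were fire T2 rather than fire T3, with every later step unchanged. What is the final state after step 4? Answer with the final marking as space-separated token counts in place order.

(re-executing from step 1 with the substitution; state before step 1: [1 1 3])
1. fire T2 -> [1 1 3]
2. fire T1 -> [2 2 2]
3. fire T3 -> [1 2 2]
4. fire T1 -> [2 3 1]

2 3 1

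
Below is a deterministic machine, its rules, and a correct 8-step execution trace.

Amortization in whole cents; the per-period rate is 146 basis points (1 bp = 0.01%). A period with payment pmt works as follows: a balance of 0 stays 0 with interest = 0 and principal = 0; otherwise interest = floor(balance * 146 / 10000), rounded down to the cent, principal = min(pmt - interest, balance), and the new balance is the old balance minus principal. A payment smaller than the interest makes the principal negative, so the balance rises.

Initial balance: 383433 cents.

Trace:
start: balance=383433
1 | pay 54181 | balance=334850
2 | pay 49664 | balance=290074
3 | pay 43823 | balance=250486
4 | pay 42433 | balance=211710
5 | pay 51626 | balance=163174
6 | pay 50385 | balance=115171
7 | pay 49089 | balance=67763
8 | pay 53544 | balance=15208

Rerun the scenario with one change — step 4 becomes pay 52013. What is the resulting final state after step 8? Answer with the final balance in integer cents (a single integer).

5057

(re-executing from step 4 with the substitution; state before step 4: balance=250486)
4 | pay 52013 | balance=202130
5 | pay 51626 | balance=153455
6 | pay 50385 | balance=105310
7 | pay 49089 | balance=57758
8 | pay 53544 | balance=5057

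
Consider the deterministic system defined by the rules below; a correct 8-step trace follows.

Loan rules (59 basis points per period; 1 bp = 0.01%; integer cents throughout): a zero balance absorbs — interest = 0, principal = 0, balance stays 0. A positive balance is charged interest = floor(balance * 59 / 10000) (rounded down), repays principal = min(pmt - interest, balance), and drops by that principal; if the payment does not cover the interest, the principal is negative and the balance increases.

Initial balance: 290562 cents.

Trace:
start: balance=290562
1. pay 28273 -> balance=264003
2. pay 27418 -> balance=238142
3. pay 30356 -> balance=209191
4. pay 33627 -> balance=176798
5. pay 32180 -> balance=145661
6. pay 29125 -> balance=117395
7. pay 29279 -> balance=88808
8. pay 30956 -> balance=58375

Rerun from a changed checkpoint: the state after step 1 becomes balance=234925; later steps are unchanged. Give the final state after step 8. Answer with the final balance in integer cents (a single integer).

28074

state after step 1 := balance=234925
2. pay 27418 -> balance=208893
3. pay 30356 -> balance=179769
4. pay 33627 -> balance=147202
5. pay 32180 -> balance=115890
6. pay 29125 -> balance=87448
7. pay 29279 -> balance=58684
8. pay 30956 -> balance=28074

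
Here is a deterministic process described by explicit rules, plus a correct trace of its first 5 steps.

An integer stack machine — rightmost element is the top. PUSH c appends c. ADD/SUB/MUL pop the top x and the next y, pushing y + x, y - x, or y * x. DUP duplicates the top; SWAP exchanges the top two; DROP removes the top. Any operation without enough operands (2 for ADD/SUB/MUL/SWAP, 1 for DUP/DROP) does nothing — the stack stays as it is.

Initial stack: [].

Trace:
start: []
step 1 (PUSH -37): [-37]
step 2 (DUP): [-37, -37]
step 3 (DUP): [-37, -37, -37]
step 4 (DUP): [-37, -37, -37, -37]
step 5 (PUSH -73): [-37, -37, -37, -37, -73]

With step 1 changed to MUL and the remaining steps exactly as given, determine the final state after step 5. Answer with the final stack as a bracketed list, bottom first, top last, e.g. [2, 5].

[-73]

(re-executing from step 1 with the substitution; state before step 1: [])
step 1 (MUL): []
step 2 (DUP): []
step 3 (DUP): []
step 4 (DUP): []
step 5 (PUSH -73): [-73]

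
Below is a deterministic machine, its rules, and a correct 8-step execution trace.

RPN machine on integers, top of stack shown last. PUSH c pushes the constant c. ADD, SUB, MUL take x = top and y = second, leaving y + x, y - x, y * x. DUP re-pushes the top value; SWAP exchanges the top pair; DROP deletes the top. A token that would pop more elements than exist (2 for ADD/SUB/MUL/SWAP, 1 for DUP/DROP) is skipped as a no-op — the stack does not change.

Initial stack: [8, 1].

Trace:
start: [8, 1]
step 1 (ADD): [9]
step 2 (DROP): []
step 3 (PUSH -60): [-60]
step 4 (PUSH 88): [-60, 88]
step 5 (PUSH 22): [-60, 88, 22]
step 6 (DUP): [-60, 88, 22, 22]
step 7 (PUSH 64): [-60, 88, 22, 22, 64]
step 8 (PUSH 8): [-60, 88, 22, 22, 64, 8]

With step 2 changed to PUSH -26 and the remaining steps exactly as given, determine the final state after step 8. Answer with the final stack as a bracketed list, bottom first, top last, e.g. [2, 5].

(re-executing from step 2 with the substitution; state before step 2: [9])
step 2 (PUSH -26): [9, -26]
step 3 (PUSH -60): [9, -26, -60]
step 4 (PUSH 88): [9, -26, -60, 88]
step 5 (PUSH 22): [9, -26, -60, 88, 22]
step 6 (DUP): [9, -26, -60, 88, 22, 22]
step 7 (PUSH 64): [9, -26, -60, 88, 22, 22, 64]
step 8 (PUSH 8): [9, -26, -60, 88, 22, 22, 64, 8]

[9, -26, -60, 88, 22, 22, 64, 8]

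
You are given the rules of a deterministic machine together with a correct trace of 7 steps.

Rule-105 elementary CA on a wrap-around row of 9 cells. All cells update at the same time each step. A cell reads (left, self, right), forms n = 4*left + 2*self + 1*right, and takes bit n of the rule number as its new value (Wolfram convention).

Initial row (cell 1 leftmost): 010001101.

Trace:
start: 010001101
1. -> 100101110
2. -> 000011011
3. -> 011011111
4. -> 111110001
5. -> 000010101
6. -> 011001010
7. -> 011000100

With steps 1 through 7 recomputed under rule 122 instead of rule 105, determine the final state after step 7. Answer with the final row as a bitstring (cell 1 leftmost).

000011110

(re-executing steps 1..7 under rule 122; state before step 1: 010001101)
1. -> 101011110
2. -> 010110011
3. -> 101111111
4. -> 111000000
5. -> 101100001
6. -> 111110011
7. -> 000011110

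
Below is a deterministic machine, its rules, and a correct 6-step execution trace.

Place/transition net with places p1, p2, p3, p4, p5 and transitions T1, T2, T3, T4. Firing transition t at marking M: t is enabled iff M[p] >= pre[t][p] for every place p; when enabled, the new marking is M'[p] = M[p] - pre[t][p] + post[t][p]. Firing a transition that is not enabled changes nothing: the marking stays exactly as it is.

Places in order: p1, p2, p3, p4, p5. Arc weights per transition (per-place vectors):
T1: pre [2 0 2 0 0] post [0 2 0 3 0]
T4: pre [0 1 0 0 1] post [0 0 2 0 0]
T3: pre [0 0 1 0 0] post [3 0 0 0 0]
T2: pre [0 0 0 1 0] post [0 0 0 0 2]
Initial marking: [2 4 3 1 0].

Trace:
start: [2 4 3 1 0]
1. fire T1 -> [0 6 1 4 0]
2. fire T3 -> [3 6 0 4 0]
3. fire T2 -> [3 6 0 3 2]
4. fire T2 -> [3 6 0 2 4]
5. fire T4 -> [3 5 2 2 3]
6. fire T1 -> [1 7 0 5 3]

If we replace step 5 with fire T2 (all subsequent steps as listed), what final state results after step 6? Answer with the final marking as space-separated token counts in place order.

(re-executing from step 5 with the substitution; state before step 5: [3 6 0 2 4])
5. fire T2 -> [3 6 0 1 6]
6. fire T1 -> [3 6 0 1 6]

3 6 0 1 6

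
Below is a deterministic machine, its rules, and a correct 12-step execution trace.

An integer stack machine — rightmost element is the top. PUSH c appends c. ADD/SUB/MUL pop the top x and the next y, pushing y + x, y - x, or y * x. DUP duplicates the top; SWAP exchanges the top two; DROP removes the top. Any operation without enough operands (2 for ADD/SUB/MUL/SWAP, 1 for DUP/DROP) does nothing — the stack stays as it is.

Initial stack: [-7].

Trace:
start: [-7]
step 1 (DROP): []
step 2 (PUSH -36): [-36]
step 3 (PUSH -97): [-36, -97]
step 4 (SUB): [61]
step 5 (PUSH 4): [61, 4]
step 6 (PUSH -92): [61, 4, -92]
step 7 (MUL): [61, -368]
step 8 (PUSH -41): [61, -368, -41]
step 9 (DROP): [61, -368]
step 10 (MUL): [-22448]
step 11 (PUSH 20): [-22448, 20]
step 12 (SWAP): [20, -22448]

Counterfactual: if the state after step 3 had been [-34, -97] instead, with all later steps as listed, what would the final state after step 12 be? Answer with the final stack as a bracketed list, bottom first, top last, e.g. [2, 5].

state after step 3 := [-34, -97]
step 4 (SUB): [63]
step 5 (PUSH 4): [63, 4]
step 6 (PUSH -92): [63, 4, -92]
step 7 (MUL): [63, -368]
step 8 (PUSH -41): [63, -368, -41]
step 9 (DROP): [63, -368]
step 10 (MUL): [-23184]
step 11 (PUSH 20): [-23184, 20]
step 12 (SWAP): [20, -23184]

[20, -23184]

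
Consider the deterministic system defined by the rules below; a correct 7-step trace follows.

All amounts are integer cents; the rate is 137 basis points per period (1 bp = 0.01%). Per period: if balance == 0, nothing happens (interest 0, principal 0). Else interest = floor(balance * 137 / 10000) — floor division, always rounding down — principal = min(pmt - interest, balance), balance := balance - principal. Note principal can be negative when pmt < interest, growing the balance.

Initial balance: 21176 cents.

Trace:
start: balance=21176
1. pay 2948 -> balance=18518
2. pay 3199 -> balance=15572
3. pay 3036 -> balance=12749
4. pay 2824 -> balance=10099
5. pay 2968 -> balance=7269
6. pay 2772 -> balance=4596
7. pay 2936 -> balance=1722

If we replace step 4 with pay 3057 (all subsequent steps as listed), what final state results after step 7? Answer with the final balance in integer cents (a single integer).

1480

(re-executing from step 4 with the substitution; state before step 4: balance=12749)
4. pay 3057 -> balance=9866
5. pay 2968 -> balance=7033
6. pay 2772 -> balance=4357
7. pay 2936 -> balance=1480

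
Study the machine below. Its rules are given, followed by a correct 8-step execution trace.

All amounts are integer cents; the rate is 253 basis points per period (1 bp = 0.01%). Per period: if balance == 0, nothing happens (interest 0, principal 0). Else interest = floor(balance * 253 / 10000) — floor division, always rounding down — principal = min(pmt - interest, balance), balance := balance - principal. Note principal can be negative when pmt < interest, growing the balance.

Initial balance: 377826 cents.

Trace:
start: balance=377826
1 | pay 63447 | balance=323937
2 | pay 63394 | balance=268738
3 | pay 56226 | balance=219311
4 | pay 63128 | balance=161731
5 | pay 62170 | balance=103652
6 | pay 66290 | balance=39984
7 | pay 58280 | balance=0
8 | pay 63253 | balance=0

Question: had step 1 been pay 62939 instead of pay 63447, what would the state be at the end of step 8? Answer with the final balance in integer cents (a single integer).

(re-executing from step 1 with the substitution; state before step 1: balance=377826)
1 | pay 62939 | balance=324445
2 | pay 63394 | balance=269259
3 | pay 56226 | balance=219845
4 | pay 63128 | balance=162279
5 | pay 62170 | balance=104214
6 | pay 66290 | balance=40560
7 | pay 58280 | balance=0
8 | pay 63253 | balance=0

0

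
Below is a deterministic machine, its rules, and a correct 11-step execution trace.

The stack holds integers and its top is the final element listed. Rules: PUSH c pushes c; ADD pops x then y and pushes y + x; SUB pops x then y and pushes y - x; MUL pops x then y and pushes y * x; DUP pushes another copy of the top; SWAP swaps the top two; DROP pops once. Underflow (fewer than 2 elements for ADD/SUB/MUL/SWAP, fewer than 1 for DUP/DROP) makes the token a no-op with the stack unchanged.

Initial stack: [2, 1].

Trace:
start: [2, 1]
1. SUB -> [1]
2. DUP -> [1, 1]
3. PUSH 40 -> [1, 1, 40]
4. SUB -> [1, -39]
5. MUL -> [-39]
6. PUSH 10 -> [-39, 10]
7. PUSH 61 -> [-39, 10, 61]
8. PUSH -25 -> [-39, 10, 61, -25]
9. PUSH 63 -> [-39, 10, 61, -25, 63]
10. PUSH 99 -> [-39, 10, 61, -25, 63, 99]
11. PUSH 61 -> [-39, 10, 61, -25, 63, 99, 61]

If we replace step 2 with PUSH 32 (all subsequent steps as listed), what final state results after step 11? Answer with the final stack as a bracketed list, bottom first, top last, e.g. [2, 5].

(re-executing from step 2 with the substitution; state before step 2: [1])
2. PUSH 32 -> [1, 32]
3. PUSH 40 -> [1, 32, 40]
4. SUB -> [1, -8]
5. MUL -> [-8]
6. PUSH 10 -> [-8, 10]
7. PUSH 61 -> [-8, 10, 61]
8. PUSH -25 -> [-8, 10, 61, -25]
9. PUSH 63 -> [-8, 10, 61, -25, 63]
10. PUSH 99 -> [-8, 10, 61, -25, 63, 99]
11. PUSH 61 -> [-8, 10, 61, -25, 63, 99, 61]

[-8, 10, 61, -25, 63, 99, 61]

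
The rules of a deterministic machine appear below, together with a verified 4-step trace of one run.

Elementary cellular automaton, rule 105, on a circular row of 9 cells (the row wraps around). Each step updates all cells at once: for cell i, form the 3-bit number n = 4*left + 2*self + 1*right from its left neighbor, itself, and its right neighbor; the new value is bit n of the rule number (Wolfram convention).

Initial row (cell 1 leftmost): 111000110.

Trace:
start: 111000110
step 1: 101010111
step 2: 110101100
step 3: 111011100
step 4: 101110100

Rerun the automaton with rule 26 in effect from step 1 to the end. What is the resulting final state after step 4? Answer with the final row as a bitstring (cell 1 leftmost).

(re-executing steps 1..4 under rule 26; state before step 1: 111000110)
step 1: 100101100
step 2: 011001011
step 3: 010110010
step 4: 100101101

100101101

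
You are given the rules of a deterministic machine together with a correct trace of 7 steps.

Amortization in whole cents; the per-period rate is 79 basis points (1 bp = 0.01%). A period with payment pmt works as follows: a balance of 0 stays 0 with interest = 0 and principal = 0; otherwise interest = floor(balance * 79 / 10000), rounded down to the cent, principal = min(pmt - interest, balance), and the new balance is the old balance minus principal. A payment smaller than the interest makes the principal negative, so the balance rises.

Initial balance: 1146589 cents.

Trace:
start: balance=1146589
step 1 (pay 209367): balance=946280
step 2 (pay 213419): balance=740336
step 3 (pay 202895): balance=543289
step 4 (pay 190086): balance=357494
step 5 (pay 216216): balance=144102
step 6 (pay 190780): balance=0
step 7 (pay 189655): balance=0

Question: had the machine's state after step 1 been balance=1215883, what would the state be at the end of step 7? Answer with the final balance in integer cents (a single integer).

state after step 1 := balance=1215883
step 2 (pay 213419): balance=1012069
step 3 (pay 202895): balance=817169
step 4 (pay 190086): balance=633538
step 5 (pay 216216): balance=422326
step 6 (pay 190780): balance=234882
step 7 (pay 189655): balance=47082

47082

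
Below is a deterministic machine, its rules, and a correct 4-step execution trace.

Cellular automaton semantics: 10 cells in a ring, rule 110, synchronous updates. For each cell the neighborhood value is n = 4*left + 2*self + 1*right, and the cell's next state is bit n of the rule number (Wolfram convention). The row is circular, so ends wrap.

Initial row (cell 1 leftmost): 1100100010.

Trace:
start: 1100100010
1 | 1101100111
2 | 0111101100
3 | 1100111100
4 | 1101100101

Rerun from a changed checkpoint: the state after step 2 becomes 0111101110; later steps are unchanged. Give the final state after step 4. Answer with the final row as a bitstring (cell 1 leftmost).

1101101111

state after step 2 := 0111101110
3 | 1100111010
4 | 1101101111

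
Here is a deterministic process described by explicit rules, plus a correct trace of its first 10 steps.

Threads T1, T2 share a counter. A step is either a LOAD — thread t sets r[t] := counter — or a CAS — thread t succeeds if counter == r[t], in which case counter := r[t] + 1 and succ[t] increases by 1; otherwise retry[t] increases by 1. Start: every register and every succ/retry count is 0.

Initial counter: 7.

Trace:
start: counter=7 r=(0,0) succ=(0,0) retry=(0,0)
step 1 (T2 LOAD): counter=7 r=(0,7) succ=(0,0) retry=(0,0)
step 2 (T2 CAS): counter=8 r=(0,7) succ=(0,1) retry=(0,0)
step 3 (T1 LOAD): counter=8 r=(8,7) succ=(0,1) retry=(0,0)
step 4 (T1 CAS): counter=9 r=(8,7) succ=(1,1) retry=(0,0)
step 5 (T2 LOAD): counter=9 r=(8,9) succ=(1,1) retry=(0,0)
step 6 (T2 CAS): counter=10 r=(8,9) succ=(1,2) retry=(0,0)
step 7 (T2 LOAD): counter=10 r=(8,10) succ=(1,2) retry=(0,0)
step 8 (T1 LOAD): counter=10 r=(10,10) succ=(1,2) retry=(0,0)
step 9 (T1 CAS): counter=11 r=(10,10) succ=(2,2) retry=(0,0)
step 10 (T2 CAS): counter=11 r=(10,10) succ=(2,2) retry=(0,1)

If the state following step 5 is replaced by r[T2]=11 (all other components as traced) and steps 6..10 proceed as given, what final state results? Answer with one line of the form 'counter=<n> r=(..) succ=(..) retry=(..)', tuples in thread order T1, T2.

state after step 5 := counter=9 r=(8,11) succ=(1,1) retry=(0,0)
step 6 (T2 CAS): counter=9 r=(8,11) succ=(1,1) retry=(0,1)
step 7 (T2 LOAD): counter=9 r=(8,9) succ=(1,1) retry=(0,1)
step 8 (T1 LOAD): counter=9 r=(9,9) succ=(1,1) retry=(0,1)
step 9 (T1 CAS): counter=10 r=(9,9) succ=(2,1) retry=(0,1)
step 10 (T2 CAS): counter=10 r=(9,9) succ=(2,1) retry=(0,2)

counter=10 r=(9,9) succ=(2,1) retry=(0,2)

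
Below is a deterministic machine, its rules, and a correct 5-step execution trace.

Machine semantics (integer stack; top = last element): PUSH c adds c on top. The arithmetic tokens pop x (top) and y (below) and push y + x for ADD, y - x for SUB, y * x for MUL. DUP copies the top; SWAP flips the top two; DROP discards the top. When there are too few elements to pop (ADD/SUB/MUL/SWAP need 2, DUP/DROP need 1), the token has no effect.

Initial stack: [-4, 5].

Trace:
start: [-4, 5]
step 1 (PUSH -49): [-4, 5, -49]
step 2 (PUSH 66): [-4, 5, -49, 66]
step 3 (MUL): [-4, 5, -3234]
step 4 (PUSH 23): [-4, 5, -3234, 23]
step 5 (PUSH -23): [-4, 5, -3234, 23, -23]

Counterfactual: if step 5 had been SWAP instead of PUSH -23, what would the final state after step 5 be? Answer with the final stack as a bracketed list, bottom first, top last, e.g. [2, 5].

[-4, 5, 23, -3234]

(re-executing from step 5 with the substitution; state before step 5: [-4, 5, -3234, 23])
step 5 (SWAP): [-4, 5, 23, -3234]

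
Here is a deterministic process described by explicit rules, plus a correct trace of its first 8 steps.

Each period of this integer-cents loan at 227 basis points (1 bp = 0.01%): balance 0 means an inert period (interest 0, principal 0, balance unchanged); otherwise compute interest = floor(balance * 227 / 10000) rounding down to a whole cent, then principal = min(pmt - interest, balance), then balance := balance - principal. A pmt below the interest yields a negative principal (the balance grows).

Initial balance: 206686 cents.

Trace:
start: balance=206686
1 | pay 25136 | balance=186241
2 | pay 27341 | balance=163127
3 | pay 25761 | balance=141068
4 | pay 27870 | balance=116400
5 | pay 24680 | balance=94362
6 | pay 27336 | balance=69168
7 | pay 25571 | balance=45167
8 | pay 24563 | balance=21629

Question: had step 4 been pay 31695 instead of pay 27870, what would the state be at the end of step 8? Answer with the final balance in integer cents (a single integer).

17444

(re-executing from step 4 with the substitution; state before step 4: balance=141068)
4 | pay 31695 | balance=112575
5 | pay 24680 | balance=90450
6 | pay 27336 | balance=65167
7 | pay 25571 | balance=41075
8 | pay 24563 | balance=17444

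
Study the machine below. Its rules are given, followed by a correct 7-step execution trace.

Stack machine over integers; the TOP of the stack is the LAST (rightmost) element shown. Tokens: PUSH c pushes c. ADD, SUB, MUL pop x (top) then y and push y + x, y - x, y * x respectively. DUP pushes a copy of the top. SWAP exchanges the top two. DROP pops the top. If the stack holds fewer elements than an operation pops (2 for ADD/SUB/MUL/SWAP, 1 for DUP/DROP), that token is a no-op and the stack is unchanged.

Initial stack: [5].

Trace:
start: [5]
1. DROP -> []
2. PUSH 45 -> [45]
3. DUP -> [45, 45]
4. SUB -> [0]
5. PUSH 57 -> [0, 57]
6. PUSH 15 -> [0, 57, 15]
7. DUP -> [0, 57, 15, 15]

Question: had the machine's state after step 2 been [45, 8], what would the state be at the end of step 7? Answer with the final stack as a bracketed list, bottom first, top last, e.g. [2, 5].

[45, 0, 57, 15, 15]

state after step 2 := [45, 8]
3. DUP -> [45, 8, 8]
4. SUB -> [45, 0]
5. PUSH 57 -> [45, 0, 57]
6. PUSH 15 -> [45, 0, 57, 15]
7. DUP -> [45, 0, 57, 15, 15]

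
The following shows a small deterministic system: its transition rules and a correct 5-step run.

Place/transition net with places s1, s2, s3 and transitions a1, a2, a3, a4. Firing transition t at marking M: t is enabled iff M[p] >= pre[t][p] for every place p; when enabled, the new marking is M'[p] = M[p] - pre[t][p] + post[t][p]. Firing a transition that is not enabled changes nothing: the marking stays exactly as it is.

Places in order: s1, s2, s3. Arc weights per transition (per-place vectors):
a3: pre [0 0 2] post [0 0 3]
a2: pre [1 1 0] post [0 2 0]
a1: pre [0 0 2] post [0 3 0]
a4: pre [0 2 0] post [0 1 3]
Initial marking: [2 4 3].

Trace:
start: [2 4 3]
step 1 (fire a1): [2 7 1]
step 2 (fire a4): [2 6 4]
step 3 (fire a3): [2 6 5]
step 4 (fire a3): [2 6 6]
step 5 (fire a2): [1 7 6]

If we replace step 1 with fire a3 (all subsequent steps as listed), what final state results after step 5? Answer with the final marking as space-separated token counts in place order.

(re-executing from step 1 with the substitution; state before step 1: [2 4 3])
step 1 (fire a3): [2 4 4]
step 2 (fire a4): [2 3 7]
step 3 (fire a3): [2 3 8]
step 4 (fire a3): [2 3 9]
step 5 (fire a2): [1 4 9]

1 4 9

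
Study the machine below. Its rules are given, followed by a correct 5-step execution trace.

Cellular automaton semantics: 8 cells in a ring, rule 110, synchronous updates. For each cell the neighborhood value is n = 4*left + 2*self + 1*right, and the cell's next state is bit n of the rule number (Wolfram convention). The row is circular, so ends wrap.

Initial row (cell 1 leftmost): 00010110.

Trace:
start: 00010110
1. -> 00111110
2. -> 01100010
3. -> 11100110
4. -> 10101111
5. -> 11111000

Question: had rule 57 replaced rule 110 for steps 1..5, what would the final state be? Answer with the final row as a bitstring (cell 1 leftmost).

10101010

(re-executing steps 1..5 under rule 57; state before step 1: 00010110)
1. -> 11001101
2. -> 00101011
3. -> 10010110
4. -> 01001101
5. -> 10101010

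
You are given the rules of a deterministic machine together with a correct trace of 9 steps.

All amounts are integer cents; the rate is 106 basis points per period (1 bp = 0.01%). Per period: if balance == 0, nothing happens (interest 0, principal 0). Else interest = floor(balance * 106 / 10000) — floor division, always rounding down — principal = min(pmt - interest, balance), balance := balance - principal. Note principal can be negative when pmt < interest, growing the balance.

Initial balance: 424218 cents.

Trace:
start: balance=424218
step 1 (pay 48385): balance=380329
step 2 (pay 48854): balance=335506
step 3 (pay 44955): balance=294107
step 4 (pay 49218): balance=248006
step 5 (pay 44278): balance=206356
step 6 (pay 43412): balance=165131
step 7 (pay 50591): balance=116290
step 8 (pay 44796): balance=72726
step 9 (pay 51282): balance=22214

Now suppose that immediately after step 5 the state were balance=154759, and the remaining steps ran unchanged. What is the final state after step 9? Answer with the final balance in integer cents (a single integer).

0

state after step 5 := balance=154759
step 6 (pay 43412): balance=112987
step 7 (pay 50591): balance=63593
step 8 (pay 44796): balance=19471
step 9 (pay 51282): balance=0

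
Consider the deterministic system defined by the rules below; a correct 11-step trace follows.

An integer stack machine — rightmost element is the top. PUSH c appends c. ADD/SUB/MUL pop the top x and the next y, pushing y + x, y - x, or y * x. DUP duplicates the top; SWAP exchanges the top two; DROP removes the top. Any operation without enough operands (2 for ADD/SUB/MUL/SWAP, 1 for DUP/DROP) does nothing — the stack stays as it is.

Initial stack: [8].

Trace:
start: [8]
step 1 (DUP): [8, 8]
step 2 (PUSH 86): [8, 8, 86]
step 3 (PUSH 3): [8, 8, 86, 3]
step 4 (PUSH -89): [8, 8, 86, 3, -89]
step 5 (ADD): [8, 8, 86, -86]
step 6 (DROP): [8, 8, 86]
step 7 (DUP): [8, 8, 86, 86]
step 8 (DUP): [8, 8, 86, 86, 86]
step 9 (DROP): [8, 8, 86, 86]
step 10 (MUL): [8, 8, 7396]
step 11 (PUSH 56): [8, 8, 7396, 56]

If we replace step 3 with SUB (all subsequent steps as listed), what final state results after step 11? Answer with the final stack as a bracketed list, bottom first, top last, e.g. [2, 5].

[64, 56]

(re-executing from step 3 with the substitution; state before step 3: [8, 8, 86])
step 3 (SUB): [8, -78]
step 4 (PUSH -89): [8, -78, -89]
step 5 (ADD): [8, -167]
step 6 (DROP): [8]
step 7 (DUP): [8, 8]
step 8 (DUP): [8, 8, 8]
step 9 (DROP): [8, 8]
step 10 (MUL): [64]
step 11 (PUSH 56): [64, 56]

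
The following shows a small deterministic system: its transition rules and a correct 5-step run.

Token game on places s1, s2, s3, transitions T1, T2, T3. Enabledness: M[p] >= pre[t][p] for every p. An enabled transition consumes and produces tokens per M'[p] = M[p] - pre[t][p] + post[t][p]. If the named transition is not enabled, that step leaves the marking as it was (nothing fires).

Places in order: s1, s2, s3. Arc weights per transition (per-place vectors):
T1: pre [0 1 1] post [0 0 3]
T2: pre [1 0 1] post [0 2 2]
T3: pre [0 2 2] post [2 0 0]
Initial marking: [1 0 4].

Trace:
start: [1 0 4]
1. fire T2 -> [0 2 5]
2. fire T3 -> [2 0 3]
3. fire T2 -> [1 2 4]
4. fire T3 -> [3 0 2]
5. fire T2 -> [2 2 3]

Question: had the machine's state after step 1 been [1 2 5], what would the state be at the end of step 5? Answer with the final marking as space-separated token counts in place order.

3 2 3

state after step 1 := [1 2 5]
2. fire T3 -> [3 0 3]
3. fire T2 -> [2 2 4]
4. fire T3 -> [4 0 2]
5. fire T2 -> [3 2 3]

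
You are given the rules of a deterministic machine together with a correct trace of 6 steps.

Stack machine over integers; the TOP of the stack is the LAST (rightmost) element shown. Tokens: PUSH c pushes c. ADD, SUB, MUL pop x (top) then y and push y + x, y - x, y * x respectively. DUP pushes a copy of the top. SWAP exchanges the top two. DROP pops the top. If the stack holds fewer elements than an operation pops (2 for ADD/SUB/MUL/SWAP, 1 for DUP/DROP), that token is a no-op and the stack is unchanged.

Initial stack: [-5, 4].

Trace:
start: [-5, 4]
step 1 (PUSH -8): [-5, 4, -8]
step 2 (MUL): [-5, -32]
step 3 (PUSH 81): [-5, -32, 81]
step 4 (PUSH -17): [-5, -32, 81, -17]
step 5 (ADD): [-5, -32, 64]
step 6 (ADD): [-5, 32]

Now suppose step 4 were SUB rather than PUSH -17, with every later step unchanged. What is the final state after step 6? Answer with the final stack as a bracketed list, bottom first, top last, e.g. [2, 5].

[-118]

(re-executing from step 4 with the substitution; state before step 4: [-5, -32, 81])
step 4 (SUB): [-5, -113]
step 5 (ADD): [-118]
step 6 (ADD): [-118]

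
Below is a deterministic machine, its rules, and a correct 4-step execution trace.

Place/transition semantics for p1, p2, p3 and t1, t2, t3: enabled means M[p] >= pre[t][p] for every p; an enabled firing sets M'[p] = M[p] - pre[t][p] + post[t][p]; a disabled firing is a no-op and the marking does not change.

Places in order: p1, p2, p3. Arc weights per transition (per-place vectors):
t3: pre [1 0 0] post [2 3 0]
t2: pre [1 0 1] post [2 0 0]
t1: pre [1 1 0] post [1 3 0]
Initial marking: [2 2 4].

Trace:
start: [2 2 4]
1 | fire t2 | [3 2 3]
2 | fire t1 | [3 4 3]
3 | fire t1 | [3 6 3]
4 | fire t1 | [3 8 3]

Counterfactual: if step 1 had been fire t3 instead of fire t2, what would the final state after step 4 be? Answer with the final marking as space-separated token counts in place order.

3 11 4

(re-executing from step 1 with the substitution; state before step 1: [2 2 4])
1 | fire t3 | [3 5 4]
2 | fire t1 | [3 7 4]
3 | fire t1 | [3 9 4]
4 | fire t1 | [3 11 4]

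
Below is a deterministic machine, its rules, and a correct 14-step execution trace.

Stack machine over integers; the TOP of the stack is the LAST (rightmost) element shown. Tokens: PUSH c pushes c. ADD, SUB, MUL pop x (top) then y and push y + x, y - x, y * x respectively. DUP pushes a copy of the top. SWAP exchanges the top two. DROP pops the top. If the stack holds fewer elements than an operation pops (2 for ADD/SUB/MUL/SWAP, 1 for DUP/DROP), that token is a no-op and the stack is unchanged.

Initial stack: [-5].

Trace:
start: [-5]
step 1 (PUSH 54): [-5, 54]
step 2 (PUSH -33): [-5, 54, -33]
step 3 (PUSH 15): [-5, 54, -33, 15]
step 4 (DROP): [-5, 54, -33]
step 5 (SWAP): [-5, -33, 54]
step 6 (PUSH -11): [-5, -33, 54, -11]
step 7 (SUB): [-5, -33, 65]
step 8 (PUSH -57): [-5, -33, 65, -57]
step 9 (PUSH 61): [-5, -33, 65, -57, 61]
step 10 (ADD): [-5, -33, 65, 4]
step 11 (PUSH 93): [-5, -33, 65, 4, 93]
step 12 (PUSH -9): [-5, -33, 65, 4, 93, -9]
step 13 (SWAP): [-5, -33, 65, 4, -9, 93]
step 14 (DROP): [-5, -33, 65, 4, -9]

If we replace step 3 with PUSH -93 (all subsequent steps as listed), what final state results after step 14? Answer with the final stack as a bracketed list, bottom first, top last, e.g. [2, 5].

[-5, -33, 65, 4, -9]

(re-executing from step 3 with the substitution; state before step 3: [-5, 54, -33])
step 3 (PUSH -93): [-5, 54, -33, -93]
step 4 (DROP): [-5, 54, -33]
step 5 (SWAP): [-5, -33, 54]
step 6 (PUSH -11): [-5, -33, 54, -11]
step 7 (SUB): [-5, -33, 65]
step 8 (PUSH -57): [-5, -33, 65, -57]
step 9 (PUSH 61): [-5, -33, 65, -57, 61]
step 10 (ADD): [-5, -33, 65, 4]
step 11 (PUSH 93): [-5, -33, 65, 4, 93]
step 12 (PUSH -9): [-5, -33, 65, 4, 93, -9]
step 13 (SWAP): [-5, -33, 65, 4, -9, 93]
step 14 (DROP): [-5, -33, 65, 4, -9]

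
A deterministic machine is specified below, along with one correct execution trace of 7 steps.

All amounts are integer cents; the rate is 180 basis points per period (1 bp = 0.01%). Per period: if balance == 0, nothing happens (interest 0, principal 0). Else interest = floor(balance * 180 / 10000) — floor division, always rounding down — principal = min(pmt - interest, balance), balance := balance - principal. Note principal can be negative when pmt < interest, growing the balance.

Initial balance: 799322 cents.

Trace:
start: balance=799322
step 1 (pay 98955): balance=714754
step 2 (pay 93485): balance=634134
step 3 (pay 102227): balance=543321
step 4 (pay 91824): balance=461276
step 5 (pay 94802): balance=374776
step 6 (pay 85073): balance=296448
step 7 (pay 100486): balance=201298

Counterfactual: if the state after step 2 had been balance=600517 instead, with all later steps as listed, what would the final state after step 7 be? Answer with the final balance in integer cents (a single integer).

164545

state after step 2 := balance=600517
step 3 (pay 102227): balance=509099
step 4 (pay 91824): balance=426438
step 5 (pay 94802): balance=339311
step 6 (pay 85073): balance=260345
step 7 (pay 100486): balance=164545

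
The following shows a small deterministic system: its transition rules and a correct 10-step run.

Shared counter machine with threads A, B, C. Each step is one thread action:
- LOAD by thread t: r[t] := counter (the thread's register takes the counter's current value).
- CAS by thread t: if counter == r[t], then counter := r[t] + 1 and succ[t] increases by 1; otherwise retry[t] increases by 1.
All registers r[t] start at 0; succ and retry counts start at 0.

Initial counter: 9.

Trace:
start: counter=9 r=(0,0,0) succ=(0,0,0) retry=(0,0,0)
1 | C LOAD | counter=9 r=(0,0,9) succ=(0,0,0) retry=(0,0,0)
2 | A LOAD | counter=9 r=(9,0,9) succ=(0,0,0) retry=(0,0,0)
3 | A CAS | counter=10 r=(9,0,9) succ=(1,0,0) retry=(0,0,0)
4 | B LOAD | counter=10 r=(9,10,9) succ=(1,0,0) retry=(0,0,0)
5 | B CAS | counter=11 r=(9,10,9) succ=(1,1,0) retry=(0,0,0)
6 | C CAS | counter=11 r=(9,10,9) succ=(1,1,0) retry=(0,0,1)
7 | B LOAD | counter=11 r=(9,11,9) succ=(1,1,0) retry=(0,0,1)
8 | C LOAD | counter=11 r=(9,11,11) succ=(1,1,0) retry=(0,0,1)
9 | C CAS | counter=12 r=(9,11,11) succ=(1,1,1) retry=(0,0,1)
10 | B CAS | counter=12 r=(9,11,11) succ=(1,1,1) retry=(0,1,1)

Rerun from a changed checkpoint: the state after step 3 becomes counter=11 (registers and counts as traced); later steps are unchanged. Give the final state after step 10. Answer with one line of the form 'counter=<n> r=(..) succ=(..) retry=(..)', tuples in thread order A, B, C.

state after step 3 := counter=11 r=(9,0,9) succ=(1,0,0) retry=(0,0,0)
4 | B LOAD | counter=11 r=(9,11,9) succ=(1,0,0) retry=(0,0,0)
5 | B CAS | counter=12 r=(9,11,9) succ=(1,1,0) retry=(0,0,0)
6 | C CAS | counter=12 r=(9,11,9) succ=(1,1,0) retry=(0,0,1)
7 | B LOAD | counter=12 r=(9,12,9) succ=(1,1,0) retry=(0,0,1)
8 | C LOAD | counter=12 r=(9,12,12) succ=(1,1,0) retry=(0,0,1)
9 | C CAS | counter=13 r=(9,12,12) succ=(1,1,1) retry=(0,0,1)
10 | B CAS | counter=13 r=(9,12,12) succ=(1,1,1) retry=(0,1,1)

counter=13 r=(9,12,12) succ=(1,1,1) retry=(0,1,1)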